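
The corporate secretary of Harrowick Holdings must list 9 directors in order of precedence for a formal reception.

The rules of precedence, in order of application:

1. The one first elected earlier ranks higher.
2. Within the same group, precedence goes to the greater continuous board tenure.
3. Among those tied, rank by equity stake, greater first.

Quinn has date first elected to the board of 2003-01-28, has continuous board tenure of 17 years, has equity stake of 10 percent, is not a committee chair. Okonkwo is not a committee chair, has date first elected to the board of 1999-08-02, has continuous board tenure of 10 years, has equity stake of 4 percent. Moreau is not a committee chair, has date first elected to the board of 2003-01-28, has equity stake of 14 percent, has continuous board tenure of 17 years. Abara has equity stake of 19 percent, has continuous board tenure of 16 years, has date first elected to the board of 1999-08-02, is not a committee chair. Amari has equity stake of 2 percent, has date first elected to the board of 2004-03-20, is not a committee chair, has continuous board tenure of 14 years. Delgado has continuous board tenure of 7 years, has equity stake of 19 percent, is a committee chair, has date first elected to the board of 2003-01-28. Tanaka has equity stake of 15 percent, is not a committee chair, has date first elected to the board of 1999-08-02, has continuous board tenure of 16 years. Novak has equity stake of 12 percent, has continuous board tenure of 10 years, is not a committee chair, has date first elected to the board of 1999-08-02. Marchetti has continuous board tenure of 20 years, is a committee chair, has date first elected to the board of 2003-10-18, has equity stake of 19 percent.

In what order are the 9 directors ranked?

Abara, Tanaka, Novak, Okonkwo, Moreau, Quinn, Delgado, Marchetti, Amari

By date first elected to the board (earlier first): Abara, Tanaka, Novak and Okonkwo (each 1999-08-02); then Moreau, Quinn and Delgado (each 2003-01-28); then Marchetti (2003-10-18); then Amari (2004-03-20).
Among Abara, Tanaka, Novak and Okonkwo, by continuous board tenure (higher first): Abara and Tanaka (16 years) before Novak and Okonkwo (10 years).
Among Abara and Tanaka, by equity stake (higher first): Abara (19 percent) before Tanaka (15 percent).
Among Novak and Okonkwo, by equity stake (higher first): Novak (12 percent) before Okonkwo (4 percent).
Among Moreau, Quinn and Delgado, by continuous board tenure (higher first): Moreau and Quinn (17 years) before Delgado (7 years).
Among Moreau and Quinn, by equity stake (higher first): Moreau (14 percent) before Quinn (10 percent).
Full order: Abara, Tanaka, Novak, Okonkwo, Moreau, Quinn, Delgado, Marchetti, Amari.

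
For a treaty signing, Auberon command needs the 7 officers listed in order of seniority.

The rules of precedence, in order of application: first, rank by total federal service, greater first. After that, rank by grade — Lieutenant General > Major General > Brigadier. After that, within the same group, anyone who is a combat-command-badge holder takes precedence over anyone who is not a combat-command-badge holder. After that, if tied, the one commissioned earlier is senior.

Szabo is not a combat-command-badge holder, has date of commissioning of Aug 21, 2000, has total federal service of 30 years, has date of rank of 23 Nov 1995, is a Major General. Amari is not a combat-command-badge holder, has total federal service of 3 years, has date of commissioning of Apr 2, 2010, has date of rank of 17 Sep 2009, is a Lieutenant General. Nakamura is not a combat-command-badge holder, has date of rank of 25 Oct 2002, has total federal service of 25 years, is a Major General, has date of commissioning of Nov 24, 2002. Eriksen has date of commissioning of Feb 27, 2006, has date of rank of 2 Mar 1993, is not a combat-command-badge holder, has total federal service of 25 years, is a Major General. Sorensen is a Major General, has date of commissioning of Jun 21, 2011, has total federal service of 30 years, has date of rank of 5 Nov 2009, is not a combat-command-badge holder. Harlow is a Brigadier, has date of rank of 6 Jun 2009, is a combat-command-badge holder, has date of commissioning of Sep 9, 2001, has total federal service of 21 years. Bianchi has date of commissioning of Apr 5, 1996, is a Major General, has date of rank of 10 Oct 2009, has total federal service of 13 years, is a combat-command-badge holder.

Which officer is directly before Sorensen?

By total federal service (higher first): Szabo and Sorensen (both 30 years); then Nakamura and Eriksen (both 25 years); then Harlow (21 years); then Bianchi (13 years); then Amari (3 years).
Szabo and Sorensen are each Major General, so the next rule applies.
Szabo and Sorensen are each not a combat-command-badge holder, so the next rule applies.
Among Szabo and Sorensen, by date of commissioning (earlier first): Szabo (Aug 21, 2000) before Sorensen (Jun 21, 2011).
Nakamura and Eriksen are each Major General, so the next rule applies.
Nakamura and Eriksen are each not a combat-command-badge holder, so the next rule applies.
Among Nakamura and Eriksen, by date of commissioning (earlier first): Nakamura (Nov 24, 2002) before Eriksen (Feb 27, 2006).
Order: Szabo, Sorensen, Nakamura, Eriksen, Harlow, Bianchi, Amari.

Szabo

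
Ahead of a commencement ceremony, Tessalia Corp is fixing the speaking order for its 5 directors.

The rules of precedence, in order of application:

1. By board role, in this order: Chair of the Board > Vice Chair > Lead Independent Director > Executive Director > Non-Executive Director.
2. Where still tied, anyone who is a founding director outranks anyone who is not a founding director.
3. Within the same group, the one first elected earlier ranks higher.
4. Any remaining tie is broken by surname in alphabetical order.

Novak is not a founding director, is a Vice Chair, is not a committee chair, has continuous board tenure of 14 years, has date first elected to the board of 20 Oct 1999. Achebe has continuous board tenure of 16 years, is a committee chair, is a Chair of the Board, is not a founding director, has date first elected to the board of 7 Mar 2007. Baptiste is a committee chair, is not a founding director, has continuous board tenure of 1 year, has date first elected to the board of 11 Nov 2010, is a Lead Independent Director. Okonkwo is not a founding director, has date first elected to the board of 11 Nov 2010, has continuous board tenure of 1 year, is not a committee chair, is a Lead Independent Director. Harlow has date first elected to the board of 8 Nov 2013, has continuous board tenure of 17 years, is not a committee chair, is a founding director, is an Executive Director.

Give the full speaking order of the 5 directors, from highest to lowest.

By board role: Achebe (Chair of the Board); then Novak (Vice Chair); then Baptiste and Okonkwo (Lead Independent Director); then Harlow (Executive Director).
Baptiste and Okonkwo are each not a founding director, so the next rule applies.
Baptiste and Okonkwo both have date first elected to the board 11 Nov 2010, so the next rule applies.
Among Baptiste and Okonkwo, alphabetically by surname: Baptiste before Okonkwo.
Full order: Achebe, Novak, Baptiste, Okonkwo, Harlow.

Achebe, Novak, Baptiste, Okonkwo, Harlow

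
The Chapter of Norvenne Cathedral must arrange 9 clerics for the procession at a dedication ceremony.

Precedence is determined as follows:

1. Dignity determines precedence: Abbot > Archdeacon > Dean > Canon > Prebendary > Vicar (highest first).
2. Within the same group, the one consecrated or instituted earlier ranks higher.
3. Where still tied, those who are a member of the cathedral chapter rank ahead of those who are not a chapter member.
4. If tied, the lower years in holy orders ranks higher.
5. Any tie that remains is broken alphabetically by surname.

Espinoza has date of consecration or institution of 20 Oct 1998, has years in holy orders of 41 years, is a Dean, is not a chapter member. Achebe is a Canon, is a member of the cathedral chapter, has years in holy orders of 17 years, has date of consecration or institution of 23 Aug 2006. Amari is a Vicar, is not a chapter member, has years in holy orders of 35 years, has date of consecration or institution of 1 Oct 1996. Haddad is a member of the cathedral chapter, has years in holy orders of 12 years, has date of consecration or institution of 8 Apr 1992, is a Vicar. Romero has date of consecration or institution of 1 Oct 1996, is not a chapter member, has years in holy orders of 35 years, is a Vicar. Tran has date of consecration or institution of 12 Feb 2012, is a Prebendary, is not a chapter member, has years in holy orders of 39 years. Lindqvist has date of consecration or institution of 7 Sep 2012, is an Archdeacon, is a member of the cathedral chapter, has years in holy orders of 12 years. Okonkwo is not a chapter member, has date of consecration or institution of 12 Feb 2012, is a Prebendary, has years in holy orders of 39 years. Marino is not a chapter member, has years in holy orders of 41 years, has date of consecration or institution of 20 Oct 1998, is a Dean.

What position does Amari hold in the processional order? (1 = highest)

By dignity: Lindqvist (Archdeacon); then Espinoza and Marino (Dean); then Achebe (Canon); then Okonkwo and Tran (Prebendary); then Haddad, Amari and Romero (Vicar).
Espinoza and Marino both have date of consecration or institution 20 Oct 1998, so the next rule applies.
Espinoza and Marino are each not a chapter member, so the next rule applies.
Espinoza and Marino both have years in holy orders 41 years, so the next rule applies.
Among Espinoza and Marino, alphabetically by surname: Espinoza before Marino.
Okonkwo and Tran both have date of consecration or institution 12 Feb 2012, so the next rule applies.
Okonkwo and Tran are each not a chapter member, so the next rule applies.
Okonkwo and Tran both have years in holy orders 39 years, so the next rule applies.
Among Okonkwo and Tran, alphabetically by surname: Okonkwo before Tran.
Among Haddad, Amari and Romero, by date of consecration or institution (earlier first): Haddad (8 Apr 1992) before Amari and Romero (1 Oct 1996).
Amari and Romero are each not a chapter member, so the next rule applies.
Amari and Romero both have years in holy orders 35 years, so the next rule applies.
Among Amari and Romero, alphabetically by surname: Amari before Romero.
Order: Lindqvist, Espinoza, Marino, Achebe, Okonkwo, Tran, Haddad, Amari, Romero. So position 8.

8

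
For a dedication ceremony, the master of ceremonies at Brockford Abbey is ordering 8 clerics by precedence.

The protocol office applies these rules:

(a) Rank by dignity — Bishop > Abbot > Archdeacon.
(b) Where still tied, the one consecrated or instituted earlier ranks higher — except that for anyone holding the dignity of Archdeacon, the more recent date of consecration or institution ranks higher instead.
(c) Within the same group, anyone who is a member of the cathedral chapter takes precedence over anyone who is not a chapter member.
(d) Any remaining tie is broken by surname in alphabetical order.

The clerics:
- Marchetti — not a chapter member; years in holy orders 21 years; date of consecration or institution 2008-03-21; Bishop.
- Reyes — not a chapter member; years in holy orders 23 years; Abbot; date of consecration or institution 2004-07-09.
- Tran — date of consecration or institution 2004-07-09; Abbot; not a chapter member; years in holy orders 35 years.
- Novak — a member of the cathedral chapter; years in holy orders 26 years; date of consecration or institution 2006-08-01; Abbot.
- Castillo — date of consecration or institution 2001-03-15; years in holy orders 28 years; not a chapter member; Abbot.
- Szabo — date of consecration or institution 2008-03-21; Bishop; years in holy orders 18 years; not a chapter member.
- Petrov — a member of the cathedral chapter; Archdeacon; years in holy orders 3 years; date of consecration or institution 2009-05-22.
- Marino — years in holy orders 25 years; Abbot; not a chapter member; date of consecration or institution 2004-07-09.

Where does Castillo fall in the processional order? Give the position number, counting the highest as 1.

By dignity: Marchetti and Szabo (Bishop); then Castillo, Marino, Reyes, Tran and Novak (Abbot); then Petrov (Archdeacon).
Marchetti and Szabo both have date of consecration or institution 2008-03-21, so the next rule applies.
Marchetti and Szabo are each not a chapter member, so the next rule applies.
Among Marchetti and Szabo, alphabetically by surname: Marchetti before Szabo.
Among Castillo, Marino, Reyes, Tran and Novak, by date of consecration or institution (earlier first): Castillo (2001-03-15) before Marino, Reyes and Tran (2004-07-09) before Novak (2006-08-01).
Marino, Reyes and Tran are each not a chapter member, so the next rule applies.
Among Marino, Reyes and Tran, alphabetically by surname: Marino before Reyes before Tran.
Order: Marchetti, Szabo, Castillo, Marino, Reyes, Tran, Novak, Petrov. So position 3.

3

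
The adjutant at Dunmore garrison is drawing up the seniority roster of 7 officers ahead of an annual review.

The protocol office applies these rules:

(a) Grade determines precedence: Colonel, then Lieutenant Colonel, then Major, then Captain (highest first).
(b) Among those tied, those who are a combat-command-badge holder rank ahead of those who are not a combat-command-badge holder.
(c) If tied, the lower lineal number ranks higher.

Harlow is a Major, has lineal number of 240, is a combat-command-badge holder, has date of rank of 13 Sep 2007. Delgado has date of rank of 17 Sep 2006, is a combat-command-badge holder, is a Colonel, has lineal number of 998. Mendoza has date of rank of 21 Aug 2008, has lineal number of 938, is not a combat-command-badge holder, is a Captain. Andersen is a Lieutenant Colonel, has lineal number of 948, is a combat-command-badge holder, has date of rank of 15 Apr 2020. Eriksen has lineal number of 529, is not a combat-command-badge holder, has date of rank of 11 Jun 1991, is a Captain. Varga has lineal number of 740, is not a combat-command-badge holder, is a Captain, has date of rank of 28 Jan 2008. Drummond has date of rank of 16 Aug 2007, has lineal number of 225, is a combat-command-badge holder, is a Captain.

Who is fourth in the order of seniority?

By grade: Delgado (Colonel); then Andersen (Lieutenant Colonel); then Harlow (Major); then Drummond, Eriksen, Varga and Mendoza (Captain).
Among Drummond, Eriksen, Varga and Mendoza, a combat-command-badge holder before not a combat-command-badge holder: Drummond (a combat-command-badge holder) before Eriksen, Varga and Mendoza (not a combat-command-badge holder).
Among Eriksen, Varga and Mendoza, by lineal number (lower first): Eriksen (529) before Varga (740) before Mendoza (938).
Order: Delgado, Andersen, Harlow, Drummond, Eriksen, Varga, Mendoza.

Drummond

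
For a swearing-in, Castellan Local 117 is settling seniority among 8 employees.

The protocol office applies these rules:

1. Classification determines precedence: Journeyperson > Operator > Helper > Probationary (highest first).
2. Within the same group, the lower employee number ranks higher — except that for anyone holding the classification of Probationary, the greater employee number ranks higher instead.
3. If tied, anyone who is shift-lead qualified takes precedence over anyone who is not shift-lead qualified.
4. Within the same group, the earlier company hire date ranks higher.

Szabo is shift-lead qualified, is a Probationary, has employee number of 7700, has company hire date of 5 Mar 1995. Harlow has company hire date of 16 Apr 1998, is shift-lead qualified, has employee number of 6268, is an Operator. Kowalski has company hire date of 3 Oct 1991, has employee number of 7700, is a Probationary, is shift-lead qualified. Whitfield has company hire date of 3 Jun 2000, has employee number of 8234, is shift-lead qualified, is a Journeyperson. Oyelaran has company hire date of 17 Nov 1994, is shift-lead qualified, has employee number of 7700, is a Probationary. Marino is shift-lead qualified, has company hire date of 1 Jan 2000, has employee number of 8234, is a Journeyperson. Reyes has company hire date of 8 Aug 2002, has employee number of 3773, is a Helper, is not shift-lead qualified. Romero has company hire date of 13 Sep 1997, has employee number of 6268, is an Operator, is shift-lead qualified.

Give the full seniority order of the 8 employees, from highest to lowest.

Marino, Whitfield, Romero, Harlow, Reyes, Kowalski, Oyelaran, Szabo

By classification: Marino and Whitfield (Journeyperson); then Romero and Harlow (Operator); then Reyes (Helper); then Kowalski, Oyelaran and Szabo (Probationary).
Marino and Whitfield both have employee number 8234, so the next rule applies.
Marino and Whitfield are each shift-lead qualified, so the next rule applies.
Among Marino and Whitfield, by company hire date (earlier first): Marino (1 Jan 2000) before Whitfield (3 Jun 2000).
Romero and Harlow both have employee number 6268, so the next rule applies.
Romero and Harlow are each shift-lead qualified, so the next rule applies.
Among Romero and Harlow, by company hire date (earlier first): Romero (13 Sep 1997) before Harlow (16 Apr 1998).
Kowalski, Oyelaran and Szabo all have employee number 7700, so the next rule applies.
Kowalski, Oyelaran and Szabo are each shift-lead qualified, so the next rule applies.
Among Kowalski, Oyelaran and Szabo, by company hire date (earlier first): Kowalski (3 Oct 1991) before Oyelaran (17 Nov 1994) before Szabo (5 Mar 1995).
Full order: Marino, Whitfield, Romero, Harlow, Reyes, Kowalski, Oyelaran, Szabo.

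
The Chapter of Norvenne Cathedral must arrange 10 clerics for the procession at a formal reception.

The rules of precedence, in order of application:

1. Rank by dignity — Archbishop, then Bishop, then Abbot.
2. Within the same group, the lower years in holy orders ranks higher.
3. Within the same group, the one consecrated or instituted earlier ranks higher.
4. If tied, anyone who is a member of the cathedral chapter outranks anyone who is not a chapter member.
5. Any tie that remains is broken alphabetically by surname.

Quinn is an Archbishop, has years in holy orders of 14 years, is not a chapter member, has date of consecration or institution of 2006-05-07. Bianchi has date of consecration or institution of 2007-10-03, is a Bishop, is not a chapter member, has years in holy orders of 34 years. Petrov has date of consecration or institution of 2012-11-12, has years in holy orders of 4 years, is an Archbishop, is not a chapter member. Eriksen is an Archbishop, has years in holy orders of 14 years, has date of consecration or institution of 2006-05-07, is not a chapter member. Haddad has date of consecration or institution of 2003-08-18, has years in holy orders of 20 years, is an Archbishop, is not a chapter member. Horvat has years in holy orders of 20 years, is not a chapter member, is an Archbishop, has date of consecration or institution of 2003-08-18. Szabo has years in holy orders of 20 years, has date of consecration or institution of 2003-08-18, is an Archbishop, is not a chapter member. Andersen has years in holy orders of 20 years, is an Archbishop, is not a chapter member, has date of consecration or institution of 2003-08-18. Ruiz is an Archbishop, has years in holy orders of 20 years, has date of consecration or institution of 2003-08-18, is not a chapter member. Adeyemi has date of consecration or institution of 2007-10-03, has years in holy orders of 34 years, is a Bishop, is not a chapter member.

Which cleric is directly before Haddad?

Andersen

By dignity: Petrov, Eriksen, Quinn, Andersen, Haddad, Horvat, Ruiz and Szabo (Archbishop); then Adeyemi and Bianchi (Bishop).
Among Petrov, Eriksen, Quinn, Andersen, Haddad, Horvat, Ruiz and Szabo, by years in holy orders (lower first): Petrov (4 years) before Eriksen and Quinn (14 years) before Andersen, Haddad, Horvat, Ruiz and Szabo (20 years).
Eriksen and Quinn both have date of consecration or institution 2006-05-07, so the next rule applies.
Eriksen and Quinn are each not a chapter member, so the next rule applies.
Among Eriksen and Quinn, alphabetically by surname: Eriksen before Quinn.
Andersen, Haddad, Horvat, Ruiz and Szabo all have date of consecration or institution 2003-08-18, so the next rule applies.
Andersen, Haddad, Horvat, Ruiz and Szabo are each not a chapter member, so the next rule applies.
Among Andersen, Haddad, Horvat, Ruiz and Szabo, alphabetically by surname: Andersen before Haddad before Horvat before Ruiz before Szabo.
Adeyemi and Bianchi both have years in holy orders 34 years, so the next rule applies.
Adeyemi and Bianchi both have date of consecration or institution 2007-10-03, so the next rule applies.
Adeyemi and Bianchi are each not a chapter member, so the next rule applies.
Among Adeyemi and Bianchi, alphabetically by surname: Adeyemi before Bianchi.
Order: Petrov, Eriksen, Quinn, Andersen, Haddad, Horvat, Ruiz, Szabo, Adeyemi, Bianchi.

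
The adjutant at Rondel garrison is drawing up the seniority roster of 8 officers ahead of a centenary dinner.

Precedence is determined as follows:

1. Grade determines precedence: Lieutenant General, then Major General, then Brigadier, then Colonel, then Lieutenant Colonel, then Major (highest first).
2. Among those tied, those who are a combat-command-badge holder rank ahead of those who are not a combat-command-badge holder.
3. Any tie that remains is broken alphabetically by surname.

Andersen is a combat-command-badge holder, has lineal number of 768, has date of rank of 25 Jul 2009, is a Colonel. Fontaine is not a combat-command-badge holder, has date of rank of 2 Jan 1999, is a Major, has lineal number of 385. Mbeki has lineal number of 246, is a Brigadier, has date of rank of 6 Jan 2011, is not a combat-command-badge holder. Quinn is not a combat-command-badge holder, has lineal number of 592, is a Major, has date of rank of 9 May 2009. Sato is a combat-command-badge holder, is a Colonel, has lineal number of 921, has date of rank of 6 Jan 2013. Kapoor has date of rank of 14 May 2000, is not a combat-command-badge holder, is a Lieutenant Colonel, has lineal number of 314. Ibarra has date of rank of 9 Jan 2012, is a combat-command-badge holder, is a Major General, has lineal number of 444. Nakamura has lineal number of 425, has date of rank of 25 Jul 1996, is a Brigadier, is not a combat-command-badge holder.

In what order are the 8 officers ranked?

Ibarra, Mbeki, Nakamura, Andersen, Sato, Kapoor, Fontaine, Quinn

By grade: Ibarra (Major General); then Mbeki and Nakamura (Brigadier); then Andersen and Sato (Colonel); then Kapoor (Lieutenant Colonel); then Fontaine and Quinn (Major).
Mbeki and Nakamura are each not a combat-command-badge holder, so the next rule applies.
Among Mbeki and Nakamura, alphabetically by surname: Mbeki before Nakamura.
Andersen and Sato are each a combat-command-badge holder, so the next rule applies.
Among Andersen and Sato, alphabetically by surname: Andersen before Sato.
Fontaine and Quinn are each not a combat-command-badge holder, so the next rule applies.
Among Fontaine and Quinn, alphabetically by surname: Fontaine before Quinn.
Full order: Ibarra, Mbeki, Nakamura, Andersen, Sato, Kapoor, Fontaine, Quinn.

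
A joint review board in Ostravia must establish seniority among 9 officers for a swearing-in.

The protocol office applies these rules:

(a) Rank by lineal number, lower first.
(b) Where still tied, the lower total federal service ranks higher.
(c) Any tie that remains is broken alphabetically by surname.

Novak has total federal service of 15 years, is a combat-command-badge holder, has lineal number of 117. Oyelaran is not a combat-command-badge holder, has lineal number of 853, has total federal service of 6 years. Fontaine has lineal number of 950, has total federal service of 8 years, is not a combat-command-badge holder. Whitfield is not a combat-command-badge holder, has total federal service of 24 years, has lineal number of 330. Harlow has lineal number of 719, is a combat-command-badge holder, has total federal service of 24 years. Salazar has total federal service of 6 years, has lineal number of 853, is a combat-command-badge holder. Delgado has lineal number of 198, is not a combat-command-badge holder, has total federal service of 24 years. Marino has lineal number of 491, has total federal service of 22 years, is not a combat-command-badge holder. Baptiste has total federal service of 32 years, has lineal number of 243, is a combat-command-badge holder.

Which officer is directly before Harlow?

Marino

By lineal number (lower first): Novak (117); then Delgado (198); then Baptiste (243); then Whitfield (330); then Marino (491); then Harlow (719); then Oyelaran and Salazar (both 853); then Fontaine (950).
Oyelaran and Salazar both have total federal service 6 years, so the next rule applies.
Among Oyelaran and Salazar, alphabetically by surname: Oyelaran before Salazar.
Order: Novak, Delgado, Baptiste, Whitfield, Marino, Harlow, Oyelaran, Salazar, Fontaine.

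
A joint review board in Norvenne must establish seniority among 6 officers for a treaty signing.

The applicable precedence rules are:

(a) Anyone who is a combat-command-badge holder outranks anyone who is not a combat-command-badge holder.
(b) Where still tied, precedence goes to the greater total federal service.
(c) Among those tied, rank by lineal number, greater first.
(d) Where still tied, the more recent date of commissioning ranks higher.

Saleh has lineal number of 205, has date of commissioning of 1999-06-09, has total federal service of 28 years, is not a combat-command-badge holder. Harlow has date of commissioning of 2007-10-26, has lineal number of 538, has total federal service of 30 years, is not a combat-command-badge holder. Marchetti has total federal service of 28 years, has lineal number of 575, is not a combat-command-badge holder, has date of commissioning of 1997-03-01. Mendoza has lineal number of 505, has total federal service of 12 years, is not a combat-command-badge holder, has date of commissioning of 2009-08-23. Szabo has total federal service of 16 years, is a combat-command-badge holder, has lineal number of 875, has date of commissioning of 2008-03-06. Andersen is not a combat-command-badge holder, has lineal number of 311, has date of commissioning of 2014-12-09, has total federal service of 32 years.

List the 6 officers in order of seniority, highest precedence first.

Szabo, Andersen, Harlow, Marchetti, Saleh, Mendoza

By the first rule: Szabo (a combat-command-badge holder); then Andersen, Harlow, Marchetti, Saleh and Mendoza (each not a combat-command-badge holder).
Among Andersen, Harlow, Marchetti, Saleh and Mendoza, by total federal service (higher first): Andersen (32 years) before Harlow (30 years) before Marchetti and Saleh (28 years) before Mendoza (12 years).
Among Marchetti and Saleh, by lineal number (higher first): Marchetti (575) before Saleh (205).
Full order: Szabo, Andersen, Harlow, Marchetti, Saleh, Mendoza.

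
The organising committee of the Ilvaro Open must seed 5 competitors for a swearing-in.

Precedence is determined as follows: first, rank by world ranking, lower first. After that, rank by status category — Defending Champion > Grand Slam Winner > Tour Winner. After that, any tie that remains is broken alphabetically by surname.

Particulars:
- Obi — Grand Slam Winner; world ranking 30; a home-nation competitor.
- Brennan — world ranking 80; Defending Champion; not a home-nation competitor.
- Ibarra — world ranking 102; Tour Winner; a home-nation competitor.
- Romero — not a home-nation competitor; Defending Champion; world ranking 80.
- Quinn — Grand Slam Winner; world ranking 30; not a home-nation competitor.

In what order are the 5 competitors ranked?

By world ranking (lower first): Obi and Quinn (both 30); then Brennan and Romero (both 80); then Ibarra (102).
Obi and Quinn are each Grand Slam Winner, so the next rule applies.
Among Obi and Quinn, alphabetically by surname: Obi before Quinn.
Brennan and Romero are each Defending Champion, so the next rule applies.
Among Brennan and Romero, alphabetically by surname: Brennan before Romero.
Full order: Obi, Quinn, Brennan, Romero, Ibarra.

Obi, Quinn, Brennan, Romero, Ibarra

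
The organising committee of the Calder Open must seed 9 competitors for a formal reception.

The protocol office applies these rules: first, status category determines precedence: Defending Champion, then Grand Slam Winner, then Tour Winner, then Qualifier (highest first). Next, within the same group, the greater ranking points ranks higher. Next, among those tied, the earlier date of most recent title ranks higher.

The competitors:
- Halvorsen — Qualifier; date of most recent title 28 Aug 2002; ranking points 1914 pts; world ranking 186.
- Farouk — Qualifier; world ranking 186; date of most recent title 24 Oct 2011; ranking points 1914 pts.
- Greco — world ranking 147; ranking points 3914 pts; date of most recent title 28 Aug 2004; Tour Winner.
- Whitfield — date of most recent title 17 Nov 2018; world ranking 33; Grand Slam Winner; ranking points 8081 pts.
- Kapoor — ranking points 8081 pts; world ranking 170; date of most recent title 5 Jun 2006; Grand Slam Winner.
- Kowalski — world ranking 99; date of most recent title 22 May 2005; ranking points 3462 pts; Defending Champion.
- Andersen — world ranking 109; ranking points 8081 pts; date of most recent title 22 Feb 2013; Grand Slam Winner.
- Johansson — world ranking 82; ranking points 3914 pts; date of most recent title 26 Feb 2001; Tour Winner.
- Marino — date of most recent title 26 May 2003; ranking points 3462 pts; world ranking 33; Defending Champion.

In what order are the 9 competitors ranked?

By status category: Marino and Kowalski (Defending Champion); then Kapoor, Andersen and Whitfield (Grand Slam Winner); then Johansson and Greco (Tour Winner); then Halvorsen and Farouk (Qualifier).
Marino and Kowalski both have ranking points 3462 pts, so the next rule applies.
Among Marino and Kowalski, by date of most recent title (earlier first): Marino (26 May 2003) before Kowalski (22 May 2005).
Kapoor, Andersen and Whitfield all have ranking points 8081 pts, so the next rule applies.
Among Kapoor, Andersen and Whitfield, by date of most recent title (earlier first): Kapoor (5 Jun 2006) before Andersen (22 Feb 2013) before Whitfield (17 Nov 2018).
Johansson and Greco both have ranking points 3914 pts, so the next rule applies.
Among Johansson and Greco, by date of most recent title (earlier first): Johansson (26 Feb 2001) before Greco (28 Aug 2004).
Halvorsen and Farouk both have ranking points 1914 pts, so the next rule applies.
Among Halvorsen and Farouk, by date of most recent title (earlier first): Halvorsen (28 Aug 2002) before Farouk (24 Oct 2011).
Full order: Marino, Kowalski, Kapoor, Andersen, Whitfield, Johansson, Greco, Halvorsen, Farouk.

Marino, Kowalski, Kapoor, Andersen, Whitfield, Johansson, Greco, Halvorsen, Farouk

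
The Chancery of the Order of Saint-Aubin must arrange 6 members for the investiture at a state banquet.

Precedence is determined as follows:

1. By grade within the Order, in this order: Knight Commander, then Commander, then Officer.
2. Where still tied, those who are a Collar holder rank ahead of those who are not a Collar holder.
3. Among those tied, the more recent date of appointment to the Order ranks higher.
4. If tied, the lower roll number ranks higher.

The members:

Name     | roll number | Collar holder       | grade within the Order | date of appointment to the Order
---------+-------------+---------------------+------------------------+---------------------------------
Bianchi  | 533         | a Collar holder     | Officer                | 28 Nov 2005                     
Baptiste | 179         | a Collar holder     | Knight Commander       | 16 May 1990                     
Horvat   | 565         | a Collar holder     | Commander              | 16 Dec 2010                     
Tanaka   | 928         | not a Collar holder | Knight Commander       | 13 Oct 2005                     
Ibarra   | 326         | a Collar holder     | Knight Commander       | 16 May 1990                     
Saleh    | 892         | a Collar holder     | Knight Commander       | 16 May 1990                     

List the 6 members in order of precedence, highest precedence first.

Baptiste, Ibarra, Saleh, Tanaka, Horvat, Bianchi

By grade within the Order: Baptiste, Ibarra, Saleh and Tanaka (Knight Commander); then Horvat (Commander); then Bianchi (Officer).
Among Baptiste, Ibarra, Saleh and Tanaka, a Collar holder before not a Collar holder: Baptiste, Ibarra and Saleh (a Collar holder) before Tanaka (not a Collar holder).
Baptiste, Ibarra and Saleh all have date of appointment to the Order 16 May 1990, so the next rule applies.
Among Baptiste, Ibarra and Saleh, by roll number (lower first): Baptiste (179) before Ibarra (326) before Saleh (892).
Full order: Baptiste, Ibarra, Saleh, Tanaka, Horvat, Bianchi.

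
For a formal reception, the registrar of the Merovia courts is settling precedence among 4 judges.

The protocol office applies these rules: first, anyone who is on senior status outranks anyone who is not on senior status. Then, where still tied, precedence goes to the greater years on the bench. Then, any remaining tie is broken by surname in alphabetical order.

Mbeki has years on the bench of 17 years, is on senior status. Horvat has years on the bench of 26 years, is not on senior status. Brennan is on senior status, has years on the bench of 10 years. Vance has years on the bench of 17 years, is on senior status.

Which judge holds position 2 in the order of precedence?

By the first rule: Mbeki, Vance and Brennan (each on senior status); then Horvat (not on senior status).
Among Mbeki, Vance and Brennan, by years on the bench (higher first): Mbeki and Vance (17 years) before Brennan (10 years).
Among Mbeki and Vance, alphabetically by surname: Mbeki before Vance.
Order: Mbeki, Vance, Brennan, Horvat.

Vance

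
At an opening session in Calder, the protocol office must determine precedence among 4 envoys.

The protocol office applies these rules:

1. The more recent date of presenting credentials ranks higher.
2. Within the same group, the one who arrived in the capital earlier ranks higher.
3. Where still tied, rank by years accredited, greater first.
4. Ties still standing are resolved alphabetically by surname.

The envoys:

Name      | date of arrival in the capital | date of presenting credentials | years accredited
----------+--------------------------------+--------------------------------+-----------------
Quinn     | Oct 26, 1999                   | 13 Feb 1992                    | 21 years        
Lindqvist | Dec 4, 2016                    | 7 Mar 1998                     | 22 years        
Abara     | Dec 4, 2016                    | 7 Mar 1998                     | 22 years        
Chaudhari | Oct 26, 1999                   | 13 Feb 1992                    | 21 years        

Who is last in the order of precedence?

By date of presenting credentials (later first): Abara and Lindqvist (both 7 Mar 1998); then Chaudhari and Quinn (both 13 Feb 1992).
Abara and Lindqvist both have date of arrival in the capital Dec 4, 2016, so the next rule applies.
Abara and Lindqvist both have years accredited 22 years, so the next rule applies.
Among Abara and Lindqvist, alphabetically by surname: Abara before Lindqvist.
Chaudhari and Quinn both have date of arrival in the capital Oct 26, 1999, so the next rule applies.
Chaudhari and Quinn both have years accredited 21 years, so the next rule applies.
Among Chaudhari and Quinn, alphabetically by surname: Chaudhari before Quinn.
Order: Abara, Lindqvist, Chaudhari, Quinn.

Quinn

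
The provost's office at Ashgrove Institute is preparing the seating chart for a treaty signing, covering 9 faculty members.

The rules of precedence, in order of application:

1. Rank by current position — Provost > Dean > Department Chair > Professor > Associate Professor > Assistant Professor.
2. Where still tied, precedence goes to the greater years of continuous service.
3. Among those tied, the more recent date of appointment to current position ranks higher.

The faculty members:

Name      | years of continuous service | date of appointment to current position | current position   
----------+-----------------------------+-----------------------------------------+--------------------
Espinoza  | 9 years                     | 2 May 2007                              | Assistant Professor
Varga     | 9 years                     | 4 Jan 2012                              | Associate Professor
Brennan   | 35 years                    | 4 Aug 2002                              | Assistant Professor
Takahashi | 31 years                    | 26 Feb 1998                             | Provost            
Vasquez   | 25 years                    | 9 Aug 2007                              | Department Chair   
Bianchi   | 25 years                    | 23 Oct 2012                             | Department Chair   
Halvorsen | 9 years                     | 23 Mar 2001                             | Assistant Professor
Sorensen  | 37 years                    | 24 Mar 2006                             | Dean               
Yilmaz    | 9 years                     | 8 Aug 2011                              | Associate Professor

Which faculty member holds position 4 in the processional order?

By current position: Takahashi (Provost); then Sorensen (Dean); then Bianchi and Vasquez (Department Chair); then Varga and Yilmaz (Associate Professor); then Brennan, Espinoza and Halvorsen (Assistant Professor).
Bianchi and Vasquez both have years of continuous service 25 years, so the next rule applies.
Among Bianchi and Vasquez, by date of appointment to current position (later first): Bianchi (23 Oct 2012) before Vasquez (9 Aug 2007).
Varga and Yilmaz both have years of continuous service 9 years, so the next rule applies.
Among Varga and Yilmaz, by date of appointment to current position (later first): Varga (4 Jan 2012) before Yilmaz (8 Aug 2011).
Among Brennan, Espinoza and Halvorsen, by years of continuous service (higher first): Brennan (35 years) before Espinoza and Halvorsen (9 years).
Among Espinoza and Halvorsen, by date of appointment to current position (later first): Espinoza (2 May 2007) before Halvorsen (23 Mar 2001).
Order: Takahashi, Sorensen, Bianchi, Vasquez, Varga, Yilmaz, Brennan, Espinoza, Halvorsen.

Vasquez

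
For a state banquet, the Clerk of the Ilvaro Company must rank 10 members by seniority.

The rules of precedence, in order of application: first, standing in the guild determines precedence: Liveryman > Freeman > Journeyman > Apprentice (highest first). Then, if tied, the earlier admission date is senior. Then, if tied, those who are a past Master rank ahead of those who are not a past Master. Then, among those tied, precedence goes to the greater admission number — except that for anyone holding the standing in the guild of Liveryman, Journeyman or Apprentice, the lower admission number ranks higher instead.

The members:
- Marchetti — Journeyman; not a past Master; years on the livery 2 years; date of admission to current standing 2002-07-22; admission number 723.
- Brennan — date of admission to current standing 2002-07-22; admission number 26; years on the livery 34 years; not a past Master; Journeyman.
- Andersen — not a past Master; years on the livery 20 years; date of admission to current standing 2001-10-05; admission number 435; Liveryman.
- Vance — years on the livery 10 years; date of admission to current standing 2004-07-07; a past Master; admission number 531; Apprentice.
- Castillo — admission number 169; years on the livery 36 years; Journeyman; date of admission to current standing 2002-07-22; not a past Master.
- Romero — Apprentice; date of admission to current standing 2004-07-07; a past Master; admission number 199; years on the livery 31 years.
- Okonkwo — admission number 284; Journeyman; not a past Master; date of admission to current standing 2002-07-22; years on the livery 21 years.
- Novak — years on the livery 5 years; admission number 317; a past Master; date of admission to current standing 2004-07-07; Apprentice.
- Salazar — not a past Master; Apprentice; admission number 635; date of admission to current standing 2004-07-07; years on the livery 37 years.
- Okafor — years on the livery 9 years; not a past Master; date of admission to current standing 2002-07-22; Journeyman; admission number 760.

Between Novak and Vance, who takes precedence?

Novak

By standing in the guild: Andersen (Liveryman); then Brennan, Castillo, Okonkwo, Marchetti and Okafor (Journeyman); then Romero, Novak, Vance and Salazar (Apprentice).
Brennan, Castillo, Okonkwo, Marchetti and Okafor all have date of admission to current standing 2002-07-22, so the next rule applies.
Brennan, Castillo, Okonkwo, Marchetti and Okafor are each not a past Master, so the next rule applies.
Among Brennan, Castillo, Okonkwo, Marchetti and Okafor, by admission number (lower first) (reversed rule for this group): Brennan (26) before Castillo (169) before Okonkwo (284) before Marchetti (723) before Okafor (760).
Romero, Novak, Vance and Salazar all have date of admission to current standing 2004-07-07, so the next rule applies.
Among Romero, Novak, Vance and Salazar, a past Master before not a past Master: Romero, Novak and Vance (a past Master) before Salazar (not a past Master).
Among Romero, Novak and Vance, by admission number (lower first) (reversed rule for this group): Romero (199) before Novak (317) before Vance (531).
So Novak takes precedence.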